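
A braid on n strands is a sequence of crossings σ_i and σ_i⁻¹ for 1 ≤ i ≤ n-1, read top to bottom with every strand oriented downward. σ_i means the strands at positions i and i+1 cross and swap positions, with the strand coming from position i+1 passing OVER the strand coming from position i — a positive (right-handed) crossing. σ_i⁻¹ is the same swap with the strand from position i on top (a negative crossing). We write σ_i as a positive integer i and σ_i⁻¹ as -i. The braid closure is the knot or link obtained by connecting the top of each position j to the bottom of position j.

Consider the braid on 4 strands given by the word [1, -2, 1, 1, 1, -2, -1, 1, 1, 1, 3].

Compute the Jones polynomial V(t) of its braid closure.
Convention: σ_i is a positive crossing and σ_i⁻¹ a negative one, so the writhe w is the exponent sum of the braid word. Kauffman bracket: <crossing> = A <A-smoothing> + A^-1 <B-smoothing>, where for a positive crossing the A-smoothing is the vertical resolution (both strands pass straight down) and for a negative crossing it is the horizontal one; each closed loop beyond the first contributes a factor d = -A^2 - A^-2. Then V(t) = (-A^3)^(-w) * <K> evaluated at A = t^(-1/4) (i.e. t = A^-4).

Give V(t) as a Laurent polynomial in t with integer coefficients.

The presented braid s1 s2^-1 s1 s1 s1 s2^-1 s1^-1 s1 s1 s1 s3 on 4 strands reduces by inverse Markov moves (closure unchanged at each step):
  Destabilize: the word has the form β·s3 where s3 occurs only as the final letter (β ∈ B_3); drop it and the last strand → 3 strands.
Reduced to β = s1 s2^-1 s1 s1 s1 s2^-1 s1^-1 s1 s1 s1 on 3 strands, 10 crossings.
Compute on β:
First cancel adjacent σ_i σ_i⁻¹ pairs (Reidemeister II — same braid, same closure): s1 s2^-1 s1 s1 s1 s2^-1 s1^-1 s1 s1 s1 → s1 s2^-1 s1 s1 s1 s2^-1 s1 s1.
Braid: s1 s2^-1 s1 s1 s1 s2^-1 s1 s1 on 3 strands, 8 crossings.
Writhe w = (#positive) - (#negative) = 6 - 2 = 4.
Computing the Kauffman bracket via state sum. There are 2^8 = 256 states.
For each crossing: s=0 is the vertical smoothing, s=1 horizontal. Crossing k contributes A^(sign_k * (1 - 2*s_k)); loop factor d = -A^2 - A^-2.
Tabulate the states by total A-exponent and number of loops L (A-exp: L × count):
  A^8: L=3 ×1
  A^6: L=2 ×8
  A^4: L=1 ×21, L=3 ×7
  A^2: L=2 ×54, L=4 ×2
  A^0: L=3 ×70
  A^-2: L=4 ×56
  A^-4: L=5 ×28
  A^-6: L=6 ×8
  A^-8: L=7 ×1
Each group contributes A^e * Σ count * d^(L-1):
Powers of d = -A^2 - A^-2: d^2 = A^4 + 2 + A^-4; d^3 = -A^6 - 3*A^2 - 3*A^-2 - A^-6; d^4 = A^8 + 4*A^4 + 6 + 4*A^-4 + A^-8; d^5 = -A^10 - 5*A^6 - 10*A^2 - 10*A^-2 - 5*A^-6 - A^-10; d^6 = A^12 + 6*A^8 + 15*A^4 + 20 + 15*A^-4 + 6*A^-8 + A^-12.
  A^8 * (d^2) = A^12 + 2*A^8 + A^4
  A^6 * (8*d) = -8*A^8 - 8*A^4
  A^4 * (21 + 7*d^2) = 7*A^8 + 35*A^4 + 7
  A^2 * (54*d + 2*d^3) = -2*A^8 - 60*A^4 - 60 - 2*A^-4
  A^0 * (70*d^2) = 70*A^4 + 140 + 70*A^-4
  A^-2 * (56*d^3) = -56*A^4 - 168 - 168*A^-4 - 56*A^-8
  A^-4 * (28*d^4) = 28*A^4 + 112 + 168*A^-4 + 112*A^-8 + 28*A^-12
  A^-6 * (8*d^5) = -8*A^4 - 40 - 80*A^-4 - 80*A^-8 - 40*A^-12 - 8*A^-16
  A^-8 * (d^6) = A^4 + 6 + 15*A^-4 + 20*A^-8 + 15*A^-12 + 6*A^-16 + A^-20
Summing the groups: <K> = A^12 - A^8 + 3*A^4 - 3 + 3*A^-4 - 4*A^-8 + 3*A^-12 - 2*A^-16 + A^-20
Normalise by the writhe: (-A^3)^(-w) = (-A^3)^(-4) = A^-12, so f(A) = A^-12 * <K> = 1 - A^-4 + 3*A^-8 - 3*A^-12 + 3*A^-16 - 4*A^-20 + 3*A^-24 - 2*A^-28 + A^-32.
Substitute A = t^(-1/4), i.e. A^e → t^(-e/4): V(t) = t^8 - 2*t^7 + 3*t^6 - 4*t^5 + 3*t^4 - 3*t^3 + 3*t^2 - t + 1

Answer: t^8 - 2*t^7 + 3*t^6 - 4*t^5 + 3*t^4 - 3*t^3 + 3*t^2 - t + 1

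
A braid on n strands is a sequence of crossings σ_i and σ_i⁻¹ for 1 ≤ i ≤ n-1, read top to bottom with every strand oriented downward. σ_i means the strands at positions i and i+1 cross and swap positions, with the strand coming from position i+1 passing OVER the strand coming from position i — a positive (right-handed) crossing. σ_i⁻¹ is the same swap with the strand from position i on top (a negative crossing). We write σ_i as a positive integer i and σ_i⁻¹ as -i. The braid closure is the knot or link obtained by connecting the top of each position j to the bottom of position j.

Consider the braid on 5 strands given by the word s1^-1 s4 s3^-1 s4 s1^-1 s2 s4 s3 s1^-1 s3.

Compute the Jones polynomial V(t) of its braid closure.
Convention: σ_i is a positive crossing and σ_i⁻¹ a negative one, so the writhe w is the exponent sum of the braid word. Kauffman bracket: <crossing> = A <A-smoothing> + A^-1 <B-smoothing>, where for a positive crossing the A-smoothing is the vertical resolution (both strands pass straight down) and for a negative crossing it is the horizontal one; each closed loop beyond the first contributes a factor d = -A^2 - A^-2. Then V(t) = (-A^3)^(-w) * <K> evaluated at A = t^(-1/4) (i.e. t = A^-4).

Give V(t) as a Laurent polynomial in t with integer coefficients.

-t^5 + t^4 - 2*t^3 + 4*t^2 - 3*t + 4 - 3*t^-1 + 2*t^-2 - t^-3

Derivation:
Braid: s1^-1 s4 s3^-1 s4 s1^-1 s2 s4 s3 s1^-1 s3 on 5 strands, 10 crossings.
Writhe w = (#positive) - (#negative) = 6 - 4 = 2.
State-sum expansion of <K>. There are 2^10 = 1024 states.
For each crossing: s=0 is the vertical smoothing, s=1 horizontal. Crossing k contributes A^(sign_k * (1 - 2*s_k)); loop factor d = -A^2 - A^-2.
Tabulate the states by total A-exponent and number of loops L (A-exp: L × count):
  A^10: L=5 ×1
  A^8: L=4 ×7, L=6 ×3
  A^6: L=3 ×18, L=5 ×26, L=7 ×1
  A^4: L=2 ×21, L=4 ×85, L=6 ×14
  A^2: L=1 ×9, L=3 ×137, L=5 ×62, L=7 ×2
  A^0: L=2 ×105, L=4 ×132, L=6 ×15
  A^-2: L=1 ×30, L=3 ×132, L=5 ×47, L=7 ×1
  A^-4: L=2 ×49, L=4 ×65, L=6 ×6
  A^-6: L=3 ×31, L=5 ×14
  A^-8: L=4 ×9, L=6 ×1
  A^-10: L=5 ×1
Each group contributes A^e * Σ count * d^(L-1):
Powers of d = -A^2 - A^-2: d^2 = A^4 + 2 + A^-4; d^3 = -A^6 - 3*A^2 - 3*A^-2 - A^-6; d^4 = A^8 + 4*A^4 + 6 + 4*A^-4 + A^-8; d^5 = -A^10 - 5*A^6 - 10*A^2 - 10*A^-2 - 5*A^-6 - A^-10; d^6 = A^12 + 6*A^8 + 15*A^4 + 20 + 15*A^-4 + 6*A^-8 + A^-12.
  A^10 * (d^4) = A^18 + 4*A^14 + 6*A^10 + 4*A^6 + A^2
  A^8 * (7*d^3 + 3*d^5) = -3*A^18 - 22*A^14 - 51*A^10 - 51*A^6 - 22*A^2 - 3*A^-2
  A^6 * (18*d^2 + 26*d^4 + d^6) = A^18 + 32*A^14 + 137*A^10 + 212*A^6 + 137*A^2 + 32*A^-2 + A^-6
  A^4 * (21*d + 85*d^3 + 14*d^5) = -14*A^14 - 155*A^10 - 416*A^6 - 416*A^2 - 155*A^-2 - 14*A^-6
  A^2 * (9 + 137*d^2 + 62*d^4 + 2*d^6) = 2*A^14 + 74*A^10 + 415*A^6 + 695*A^2 + 415*A^-2 + 74*A^-6 + 2*A^-10
  A^0 * (105*d + 132*d^3 + 15*d^5) = -15*A^10 - 207*A^6 - 651*A^2 - 651*A^-2 - 207*A^-6 - 15*A^-10
  A^-2 * (30 + 132*d^2 + 47*d^4 + d^6) = A^10 + 53*A^6 + 335*A^2 + 596*A^-2 + 335*A^-6 + 53*A^-10 + A^-14
  A^-4 * (49*d + 65*d^3 + 6*d^5) = -6*A^6 - 95*A^2 - 304*A^-2 - 304*A^-6 - 95*A^-10 - 6*A^-14
  A^-6 * (31*d^2 + 14*d^4) = 14*A^2 + 87*A^-2 + 146*A^-6 + 87*A^-10 + 14*A^-14
  A^-8 * (9*d^3 + d^5) = -A^2 - 14*A^-2 - 37*A^-6 - 37*A^-10 - 14*A^-14 - A^-18
  A^-10 * (d^4) = A^-2 + 4*A^-6 + 6*A^-10 + 4*A^-14 + A^-18
Summing the groups: <K> = -A^18 + 2*A^14 - 3*A^10 + 4*A^6 - 3*A^2 + 4*A^-2 - 2*A^-6 + A^-10 - A^-14
Normalise by the writhe: (-A^3)^(-w) = (-A^3)^(-2) = A^-6, so f(A) = A^-6 * <K> = -A^12 + 2*A^8 - 3*A^4 + 4 - 3*A^-4 + 4*A^-8 - 2*A^-12 + A^-16 - A^-20.
Substitute A = t^(-1/4), i.e. A^e → t^(-e/4): V(t) = -t^5 + t^4 - 2*t^3 + 4*t^2 - 3*t + 4 - 3*t^-1 + 2*t^-2 - t^-3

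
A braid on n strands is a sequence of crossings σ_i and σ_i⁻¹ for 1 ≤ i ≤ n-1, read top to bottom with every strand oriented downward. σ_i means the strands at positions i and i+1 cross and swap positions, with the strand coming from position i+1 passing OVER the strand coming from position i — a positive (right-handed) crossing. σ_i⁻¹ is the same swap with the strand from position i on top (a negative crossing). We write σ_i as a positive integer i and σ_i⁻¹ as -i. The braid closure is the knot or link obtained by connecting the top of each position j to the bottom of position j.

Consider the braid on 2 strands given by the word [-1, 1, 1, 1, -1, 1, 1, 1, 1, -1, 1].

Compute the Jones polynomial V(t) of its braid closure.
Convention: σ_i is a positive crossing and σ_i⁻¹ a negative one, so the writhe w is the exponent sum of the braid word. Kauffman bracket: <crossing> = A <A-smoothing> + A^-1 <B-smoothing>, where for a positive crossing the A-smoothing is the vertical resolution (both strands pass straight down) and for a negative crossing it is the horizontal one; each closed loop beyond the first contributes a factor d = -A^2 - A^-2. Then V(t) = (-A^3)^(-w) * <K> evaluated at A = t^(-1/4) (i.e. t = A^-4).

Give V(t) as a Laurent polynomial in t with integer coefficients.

The presented braid s1^-1 s1 s1 s1 s1^-1 s1 s1 s1 s1 s1^-1 s1 on 2 strands reduces by inverse Markov moves (closure unchanged at each step):
  Deconjugate: the word is γ·β·γ⁻¹ with γ = s1^-1 s1 (prefix) and γ⁻¹ = s1^-1 s1 (suffix); strip both.
Reduced to β = s1 s1 s1^-1 s1 s1 s1 s1 on 2 strands, 7 crossings.
Compute on β:
First cancel adjacent σ_i σ_i⁻¹ pairs (Reidemeister II — same braid, same closure): s1 s1 s1^-1 s1 s1 s1 s1 → s1 s1 s1 s1 s1.
Braid: s1 s1 s1 s1 s1 on 2 strands, 5 crossings.
Writhe w = (#positive) - (#negative) = 5 - 0 = 5.
Enumerate smoothing states for the bracket polynomial. There are 2^5 = 32 states.
Smooth each crossing (0=||, 1=⌣⌢); contribution A^(Σ sign_k(1-2s_k)) * d^(L-1).
  state 00000: A-exp=+5, loops=2, term = A^5 * d^1
  state 00001: A-exp=+3, loops=1, term = A^3 * d^0
  state 00010: A-exp=+3, loops=1, term = A^3 * d^0
  state 00011: A-exp=+1, loops=2, term = A^1 * d^1
  state 00100: A-exp=+3, loops=1, term = A^3 * d^0
  state 00101: A-exp=+1, loops=2, term = A^1 * d^1
  state 00110: A-exp=+1, loops=2, term = A^1 * d^1
  state 00111: A-exp=-1, loops=3, term = A^-1 * d^2
  state 01000: A-exp=+3, loops=1, term = A^3 * d^0
  state 01001: A-exp=+1, loops=2, term = A^1 * d^1
  state 01010: A-exp=+1, loops=2, term = A^1 * d^1
  state 01011: A-exp=-1, loops=3, term = A^-1 * d^2
  state 01100: A-exp=+1, loops=2, term = A^1 * d^1
  state 01101: A-exp=-1, loops=3, term = A^-1 * d^2
  state 01110: A-exp=-1, loops=3, term = A^-1 * d^2
  state 01111: A-exp=-3, loops=4, term = A^-3 * d^3
  state 10000: A-exp=+3, loops=1, term = A^3 * d^0
  state 10001: A-exp=+1, loops=2, term = A^1 * d^1
  state 10010: A-exp=+1, loops=2, term = A^1 * d^1
  state 10011: A-exp=-1, loops=3, term = A^-1 * d^2
  state 10100: A-exp=+1, loops=2, term = A^1 * d^1
  state 10101: A-exp=-1, loops=3, term = A^-1 * d^2
  state 10110: A-exp=-1, loops=3, term = A^-1 * d^2
  state 10111: A-exp=-3, loops=4, term = A^-3 * d^3
  state 11000: A-exp=+1, loops=2, term = A^1 * d^1
  state 11001: A-exp=-1, loops=3, term = A^-1 * d^2
  state 11010: A-exp=-1, loops=3, term = A^-1 * d^2
  state 11011: A-exp=-3, loops=4, term = A^-3 * d^3
  state 11100: A-exp=-1, loops=3, term = A^-1 * d^2
  state 11101: A-exp=-3, loops=4, term = A^-3 * d^3
  state 11110: A-exp=-3, loops=4, term = A^-3 * d^3
  state 11111: A-exp=-5, loops=5, term = A^-5 * d^4
Collect the terms by A-exponent (count of states per loop number):
Powers of d = -A^2 - A^-2: d^2 = A^4 + 2 + A^-4; d^3 = -A^6 - 3*A^2 - 3*A^-2 - A^-6; d^4 = A^8 + 4*A^4 + 6 + 4*A^-4 + A^-8.
  A^5 * (d) = -A^7 - A^3
  A^3 * (5) = 5*A^3
  A^1 * (10*d) = -10*A^3 - 10*A^-1
  A^-1 * (10*d^2) = 10*A^3 + 20*A^-1 + 10*A^-5
  A^-3 * (5*d^3) = -5*A^3 - 15*A^-1 - 15*A^-5 - 5*A^-9
  A^-5 * (d^4) = A^3 + 4*A^-1 + 6*A^-5 + 4*A^-9 + A^-13
Summing the groups: <K> = -A^7 - A^-1 + A^-5 - A^-9 + A^-13
Normalise by the writhe: (-A^3)^(-w) = (-A^3)^(-5) = -A^-15, so f(A) = -A^-15 * <K> = A^-8 + A^-16 - A^-20 + A^-24 - A^-28.
Substitute A = t^(-1/4), i.e. A^e → t^(-e/4): V(t) = -t^7 + t^6 - t^5 + t^4 + t^2

Answer: -t^7 + t^6 - t^5 + t^4 + t^2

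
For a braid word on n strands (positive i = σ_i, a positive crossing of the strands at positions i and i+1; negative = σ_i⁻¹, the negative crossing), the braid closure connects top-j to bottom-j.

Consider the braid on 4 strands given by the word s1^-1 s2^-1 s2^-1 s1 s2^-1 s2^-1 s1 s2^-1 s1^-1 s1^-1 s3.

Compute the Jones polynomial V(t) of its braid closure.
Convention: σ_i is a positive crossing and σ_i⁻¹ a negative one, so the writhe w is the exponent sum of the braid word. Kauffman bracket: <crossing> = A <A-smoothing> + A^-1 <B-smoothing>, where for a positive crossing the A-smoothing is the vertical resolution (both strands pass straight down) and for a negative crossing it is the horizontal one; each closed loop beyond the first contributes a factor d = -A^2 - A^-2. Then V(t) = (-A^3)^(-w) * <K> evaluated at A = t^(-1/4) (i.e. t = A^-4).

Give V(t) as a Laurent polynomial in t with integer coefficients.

2*t^-2 - 3*t^-3 + 6*t^-4 - 7*t^-5 + 7*t^-6 - 7*t^-7 + 5*t^-8 - 3*t^-9 + t^-10

Derivation:
The presented braid s1^-1 s2^-1 s2^-1 s1 s2^-1 s2^-1 s1 s2^-1 s1^-1 s1^-1 s3 on 4 strands reduces by inverse Markov moves (closure unchanged at each step):
  Destabilize: the word has the form β·s3 where s3 occurs only as the final letter (β ∈ B_3); drop it and the last strand → 3 strands.
Reduced to β = s1^-1 s2^-1 s2^-1 s1 s2^-1 s2^-1 s1 s2^-1 s1^-1 s1^-1 on 3 strands, 10 crossings.
Compute on β:
Braid: s1^-1 s2^-1 s2^-1 s1 s2^-1 s2^-1 s1 s2^-1 s1^-1 s1^-1 on 3 strands, 10 crossings.
Writhe w = (#positive) - (#negative) = 2 - 8 = -6.
Enumerate smoothing states for the bracket polynomial. There are 2^10 = 1024 states.
For each crossing: s=0 is the vertical smoothing, s=1 horizontal. Crossing k contributes A^(sign_k * (1 - 2*s_k)); loop factor d = -A^2 - A^-2.
Tabulate the states by total A-exponent and number of loops L (A-exp: L × count):
  A^10: L=7 ×1
  A^8: L=6 ×10
  A^6: L=5 ×44, L=7 ×1
  A^4: L=4 ×110, L=6 ×10
  A^2: L=3 ×166, L=5 ×44
  A^0: L=2 ×144, L=4 ×106, L=6 ×2
  A^-2: L=1 ×57, L=3 ×140, L=5 ×13
  A^-4: L=2 ×91, L=4 ×28, L=6 ×1
  A^-6: L=1 ×16, L=3 ×26, L=5 ×3
  A^-8: L=2 ×7, L=4 ×3
  A^-10: L=3 ×1
Each group contributes A^e * Σ count * d^(L-1):
Powers of d = -A^2 - A^-2: d^2 = A^4 + 2 + A^-4; d^3 = -A^6 - 3*A^2 - 3*A^-2 - A^-6; d^4 = A^8 + 4*A^4 + 6 + 4*A^-4 + A^-8; d^5 = -A^10 - 5*A^6 - 10*A^2 - 10*A^-2 - 5*A^-6 - A^-10; d^6 = A^12 + 6*A^8 + 15*A^4 + 20 + 15*A^-4 + 6*A^-8 + A^-12.
  A^10 * (d^6) = A^22 + 6*A^18 + 15*A^14 + 20*A^10 + 15*A^6 + 6*A^2 + A^-2
  A^8 * (10*d^5) = -10*A^18 - 50*A^14 - 100*A^10 - 100*A^6 - 50*A^2 - 10*A^-2
  A^6 * (44*d^4 + d^6) = A^18 + 50*A^14 + 191*A^10 + 284*A^6 + 191*A^2 + 50*A^-2 + A^-6
  A^4 * (110*d^3 + 10*d^5) = -10*A^14 - 160*A^10 - 430*A^6 - 430*A^2 - 160*A^-2 - 10*A^-6
  A^2 * (166*d^2 + 44*d^4) = 44*A^10 + 342*A^6 + 596*A^2 + 342*A^-2 + 44*A^-6
  A^0 * (144*d + 106*d^3 + 2*d^5) = -2*A^10 - 116*A^6 - 482*A^2 - 482*A^-2 - 116*A^-6 - 2*A^-10
  A^-2 * (57 + 140*d^2 + 13*d^4) = 13*A^6 + 192*A^2 + 415*A^-2 + 192*A^-6 + 13*A^-10
  A^-4 * (91*d + 28*d^3 + d^5) = -A^6 - 33*A^2 - 185*A^-2 - 185*A^-6 - 33*A^-10 - A^-14
  A^-6 * (16 + 26*d^2 + 3*d^4) = 3*A^2 + 38*A^-2 + 86*A^-6 + 38*A^-10 + 3*A^-14
  A^-8 * (7*d + 3*d^3) = -3*A^-2 - 16*A^-6 - 16*A^-10 - 3*A^-14
  A^-10 * (d^2) = A^-6 + 2*A^-10 + A^-14
Summing the groups: <K> = A^22 - 3*A^18 + 5*A^14 - 7*A^10 + 7*A^6 - 7*A^2 + 6*A^-2 - 3*A^-6 + 2*A^-10
Normalise by the writhe: (-A^3)^(-w) = (-A^3)^(6) = A^18, so f(A) = A^18 * <K> = A^40 - 3*A^36 + 5*A^32 - 7*A^28 + 7*A^24 - 7*A^20 + 6*A^16 - 3*A^12 + 2*A^8.
Substitute A = t^(-1/4), i.e. A^e → t^(-e/4): V(t) = 2*t^-2 - 3*t^-3 + 6*t^-4 - 7*t^-5 + 7*t^-6 - 7*t^-7 + 5*t^-8 - 3*t^-9 + t^-10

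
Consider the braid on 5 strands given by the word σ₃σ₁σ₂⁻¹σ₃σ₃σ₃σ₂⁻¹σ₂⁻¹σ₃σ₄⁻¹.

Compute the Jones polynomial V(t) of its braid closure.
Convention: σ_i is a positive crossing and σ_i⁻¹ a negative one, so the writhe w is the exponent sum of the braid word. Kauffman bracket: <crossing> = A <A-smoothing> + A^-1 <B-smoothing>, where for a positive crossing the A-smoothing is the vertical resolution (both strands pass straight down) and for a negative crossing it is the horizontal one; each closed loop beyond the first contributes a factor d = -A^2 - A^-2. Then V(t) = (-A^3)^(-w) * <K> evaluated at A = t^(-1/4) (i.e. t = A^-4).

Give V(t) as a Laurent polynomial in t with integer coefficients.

The presented braid s3 s1 s2^-1 s3 s3 s3 s2^-1 s2^-1 s3 s4^-1 on 5 strands reduces by inverse Markov moves (closure unchanged at each step):
  Destabilize: the word has the form β·s4^-1 where s4^-1 occurs only as the final letter (β ∈ B_4); drop it and the last strand → 4 strands.
Reduced to β = s3 s1 s2^-1 s3 s3 s3 s2^-1 s2^-1 s3 on 4 strands, 9 crossings.
Compute on β:
Braid: s3 s1 s2^-1 s3 s3 s3 s2^-1 s2^-1 s3 on 4 strands, 9 crossings.
Writhe w = (#positive) - (#negative) = 6 - 3 = 3.
Enumerate smoothing states for the bracket polynomial. There are 2^9 = 512 states.
Each crossing splits two ways (0=vertical, 1=horizontal). The state's weight is A^(#A-smoothings - #B-smoothings) * d^(loops - 1).
Tabulate the states by total A-exponent and number of loops L (A-exp: L × count):
  A^9: L=5 ×1
  A^7: L=4 ×9
  A^5: L=3 ×32, L=5 ×4
  A^3: L=2 ×51, L=4 ×32, L=6 ×1
  A^1: L=1 ×27, L=3 ×81, L=5 ×18
  A^-1: L=2 ×53, L=4 ×67, L=6 ×6
  A^-3: L=3 ×50, L=5 ×33, L=7 ×1
  A^-5: L=4 ×27, L=6 ×9
  A^-7: L=5 ×8, L=7 ×1
  A^-9: L=6 ×1
Each group contributes A^e * Σ count * d^(L-1):
Powers of d = -A^2 - A^-2: d^2 = A^4 + 2 + A^-4; d^3 = -A^6 - 3*A^2 - 3*A^-2 - A^-6; d^4 = A^8 + 4*A^4 + 6 + 4*A^-4 + A^-8; d^5 = -A^10 - 5*A^6 - 10*A^2 - 10*A^-2 - 5*A^-6 - A^-10; d^6 = A^12 + 6*A^8 + 15*A^4 + 20 + 15*A^-4 + 6*A^-8 + A^-12.
  A^9 * (d^4) = A^17 + 4*A^13 + 6*A^9 + 4*A^5 + A
  A^7 * (9*d^3) = -9*A^13 - 27*A^9 - 27*A^5 - 9*A
  A^5 * (32*d^2 + 4*d^4) = 4*A^13 + 48*A^9 + 88*A^5 + 48*A + 4*A^-3
  A^3 * (51*d + 32*d^3 + d^5) = -A^13 - 37*A^9 - 157*A^5 - 157*A - 37*A^-3 - A^-7
  A^1 * (27 + 81*d^2 + 18*d^4) = 18*A^9 + 153*A^5 + 297*A + 153*A^-3 + 18*A^-7
  A^-1 * (53*d + 67*d^3 + 6*d^5) = -6*A^9 - 97*A^5 - 314*A - 314*A^-3 - 97*A^-7 - 6*A^-11
  A^-3 * (50*d^2 + 33*d^4 + d^6) = A^9 + 39*A^5 + 197*A + 318*A^-3 + 197*A^-7 + 39*A^-11 + A^-15
  A^-5 * (27*d^3 + 9*d^5) = -9*A^5 - 72*A - 171*A^-3 - 171*A^-7 - 72*A^-11 - 9*A^-15
  A^-7 * (8*d^4 + d^6) = A^5 + 14*A + 47*A^-3 + 68*A^-7 + 47*A^-11 + 14*A^-15 + A^-19
  A^-9 * (d^5) = -A - 5*A^-3 - 10*A^-7 - 10*A^-11 - 5*A^-15 - A^-19
Summing the groups: <K> = A^17 - 2*A^13 + 3*A^9 - 5*A^5 + 4*A - 5*A^-3 + 4*A^-7 - 2*A^-11 + A^-15
Normalise by the writhe: (-A^3)^(-w) = (-A^3)^(-3) = -A^-9, so f(A) = -A^-9 * <K> = -A^8 + 2*A^4 - 3 + 5*A^-4 - 4*A^-8 + 5*A^-12 - 4*A^-16 + 2*A^-20 - A^-24.
Substitute A = t^(-1/4), i.e. A^e → t^(-e/4): V(t) = -t^6 + 2*t^5 - 4*t^4 + 5*t^3 - 4*t^2 + 5*t - 3 + 2*t^-1 - t^-2

Answer: -t^6 + 2*t^5 - 4*t^4 + 5*t^3 - 4*t^2 + 5*t - 3 + 2*t^-1 - t^-2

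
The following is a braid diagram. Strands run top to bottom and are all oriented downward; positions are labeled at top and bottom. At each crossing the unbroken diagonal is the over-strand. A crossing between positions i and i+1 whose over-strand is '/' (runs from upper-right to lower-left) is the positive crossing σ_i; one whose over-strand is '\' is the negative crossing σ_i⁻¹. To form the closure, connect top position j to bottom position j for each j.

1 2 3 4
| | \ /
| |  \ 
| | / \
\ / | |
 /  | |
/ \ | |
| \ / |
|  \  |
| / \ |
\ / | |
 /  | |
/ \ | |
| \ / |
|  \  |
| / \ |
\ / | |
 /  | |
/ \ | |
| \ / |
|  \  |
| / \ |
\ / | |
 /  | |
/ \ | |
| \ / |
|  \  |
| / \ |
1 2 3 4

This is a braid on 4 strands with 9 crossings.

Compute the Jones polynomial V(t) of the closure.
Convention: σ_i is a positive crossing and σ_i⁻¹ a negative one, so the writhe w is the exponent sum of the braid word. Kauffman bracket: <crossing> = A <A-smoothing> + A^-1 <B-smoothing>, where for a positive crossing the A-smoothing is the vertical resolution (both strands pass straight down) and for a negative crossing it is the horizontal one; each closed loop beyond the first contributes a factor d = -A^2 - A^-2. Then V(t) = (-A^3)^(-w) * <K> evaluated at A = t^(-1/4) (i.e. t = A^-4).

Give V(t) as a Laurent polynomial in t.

t^4 - 4*t^3 + 6*t^2 - 7*t + 9 - 7*t^-1 + 6*t^-2 - 4*t^-3 + t^-4

Derivation:
Reading the diagram top to bottom ('/'-over between positions i,i+1 = s_i, '\'-over = s_i^-1): braid word = s3^-1 s1 s2^-1 s1 s2^-1 s1 s2^-1 s1 s2^-1.
Braid: s3^-1 s1 s2^-1 s1 s2^-1 s1 s2^-1 s1 s2^-1 on 4 strands, 9 crossings.
Writhe w = (#positive) - (#negative) = 4 - 5 = -1.
State-sum expansion of <K>. There are 2^9 = 512 states.
Each crossing splits two ways (0=vertical, 1=horizontal). The state's weight is A^(#A-smoothings - #B-smoothings) * d^(loops - 1).
Tabulate the states by total A-exponent and number of loops L (A-exp: L × count):
  A^9: L=5 ×1
  A^7: L=4 ×8, L=6 ×1
  A^5: L=3 ×28, L=5 ×8
  A^3: L=2 ×52, L=4 ×32
  A^1: L=1 ×45, L=3 ×77, L=5 ×4
  A^-1: L=2 ×97, L=4 ×29
  A^-3: L=3 ×80, L=5 ×4
  A^-5: L=4 ×36
  A^-7: L=5 ×9
  A^-9: L=6 ×1
Each group contributes A^e * Σ count * d^(L-1):
Powers of d = -A^2 - A^-2: d^2 = A^4 + 2 + A^-4; d^3 = -A^6 - 3*A^2 - 3*A^-2 - A^-6; d^4 = A^8 + 4*A^4 + 6 + 4*A^-4 + A^-8; d^5 = -A^10 - 5*A^6 - 10*A^2 - 10*A^-2 - 5*A^-6 - A^-10.
  A^9 * (d^4) = A^17 + 4*A^13 + 6*A^9 + 4*A^5 + A
  A^7 * (8*d^3 + d^5) = -A^17 - 13*A^13 - 34*A^9 - 34*A^5 - 13*A - A^-3
  A^5 * (28*d^2 + 8*d^4) = 8*A^13 + 60*A^9 + 104*A^5 + 60*A + 8*A^-3
  A^3 * (52*d + 32*d^3) = -32*A^9 - 148*A^5 - 148*A - 32*A^-3
  A^1 * (45 + 77*d^2 + 4*d^4) = 4*A^9 + 93*A^5 + 223*A + 93*A^-3 + 4*A^-7
  A^-1 * (97*d + 29*d^3) = -29*A^5 - 184*A - 184*A^-3 - 29*A^-7
  A^-3 * (80*d^2 + 4*d^4) = 4*A^5 + 96*A + 184*A^-3 + 96*A^-7 + 4*A^-11
  A^-5 * (36*d^3) = -36*A - 108*A^-3 - 108*A^-7 - 36*A^-11
  A^-7 * (9*d^4) = 9*A + 36*A^-3 + 54*A^-7 + 36*A^-11 + 9*A^-15
  A^-9 * (d^5) = -A - 5*A^-3 - 10*A^-7 - 10*A^-11 - 5*A^-15 - A^-19
Summing the groups: <K> = -A^13 + 4*A^9 - 6*A^5 + 7*A - 9*A^-3 + 7*A^-7 - 6*A^-11 + 4*A^-15 - A^-19
Normalise by the writhe: (-A^3)^(-w) = (-A^3)^(1) = -A^3, so f(A) = -A^3 * <K> = A^16 - 4*A^12 + 6*A^8 - 7*A^4 + 9 - 7*A^-4 + 6*A^-8 - 4*A^-12 + A^-16.
Substitute A = t^(-1/4), i.e. A^e → t^(-e/4): V(t) = t^4 - 4*t^3 + 6*t^2 - 7*t + 9 - 7*t^-1 + 6*t^-2 - 4*t^-3 + t^-4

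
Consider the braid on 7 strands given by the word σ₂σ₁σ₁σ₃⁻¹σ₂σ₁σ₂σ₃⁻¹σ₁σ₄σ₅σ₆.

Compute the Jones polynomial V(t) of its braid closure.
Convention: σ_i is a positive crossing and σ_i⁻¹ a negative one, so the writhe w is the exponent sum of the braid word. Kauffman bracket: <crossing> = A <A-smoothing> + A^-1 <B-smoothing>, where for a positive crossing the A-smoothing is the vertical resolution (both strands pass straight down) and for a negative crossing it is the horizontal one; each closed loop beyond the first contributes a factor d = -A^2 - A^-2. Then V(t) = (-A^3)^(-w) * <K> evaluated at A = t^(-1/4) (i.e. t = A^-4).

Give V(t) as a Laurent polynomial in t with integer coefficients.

The presented braid s2 s1 s1 s3^-1 s2 s1 s2 s3^-1 s1 s4 s5 s6 on 7 strands reduces by inverse Markov moves (closure unchanged at each step):
  Destabilize: the word has the form β·s6 where s6 occurs only as the final letter (β ∈ B_6); drop it and the last strand → 6 strands.
  Destabilize: the word has the form β·s5 where s5 occurs only as the final letter (β ∈ B_5); drop it and the last strand → 5 strands.
  Destabilize: the word has the form β·s4 where s4 occurs only as the final letter (β ∈ B_4); drop it and the last strand → 4 strands.
Reduced to β = s2 s1 s1 s3^-1 s2 s1 s2 s3^-1 s1 on 4 strands, 9 crossings.
Compute on β:
Braid: s2 s1 s1 s3^-1 s2 s1 s2 s3^-1 s1 on 4 strands, 9 crossings.
Writhe w = (#positive) - (#negative) = 7 - 2 = 5.
Enumerate smoothing states for the bracket polynomial. There are 2^9 = 512 states.
For each crossing: s=0 is the vertical smoothing, s=1 horizontal. Crossing k contributes A^(sign_k * (1 - 2*s_k)); loop factor d = -A^2 - A^-2.
Tabulate the states by total A-exponent and number of loops L (A-exp: L × count):
  A^9: L=4 ×1
  A^7: L=3 ×9
  A^5: L=2 ×28, L=4 ×8
  A^3: L=1 ×32, L=3 ×48, L=5 ×4
  A^1: L=2 ×91, L=4 ×34, L=6 ×1
  A^-1: L=1 ×23, L=3 ×92, L=5 ×11
  A^-3: L=2 ×43, L=4 ×40, L=6 ×1
  A^-5: L=1 ×4, L=3 ×26, L=5 ×6
  A^-7: L=2 ×4, L=4 ×5
  A^-9: L=3 ×1
Each group contributes A^e * Σ count * d^(L-1):
Powers of d = -A^2 - A^-2: d^2 = A^4 + 2 + A^-4; d^3 = -A^6 - 3*A^2 - 3*A^-2 - A^-6; d^4 = A^8 + 4*A^4 + 6 + 4*A^-4 + A^-8; d^5 = -A^10 - 5*A^6 - 10*A^2 - 10*A^-2 - 5*A^-6 - A^-10.
  A^9 * (d^3) = -A^15 - 3*A^11 - 3*A^7 - A^3
  A^7 * (9*d^2) = 9*A^11 + 18*A^7 + 9*A^3
  A^5 * (28*d + 8*d^3) = -8*A^11 - 52*A^7 - 52*A^3 - 8*A^-1
  A^3 * (32 + 48*d^2 + 4*d^4) = 4*A^11 + 64*A^7 + 152*A^3 + 64*A^-1 + 4*A^-5
  A^1 * (91*d + 34*d^3 + d^5) = -A^11 - 39*A^7 - 203*A^3 - 203*A^-1 - 39*A^-5 - A^-9
  A^-1 * (23 + 92*d^2 + 11*d^4) = 11*A^7 + 136*A^3 + 273*A^-1 + 136*A^-5 + 11*A^-9
  A^-3 * (43*d + 40*d^3 + d^5) = -A^7 - 45*A^3 - 173*A^-1 - 173*A^-5 - 45*A^-9 - A^-13
  A^-5 * (4 + 26*d^2 + 6*d^4) = 6*A^3 + 50*A^-1 + 92*A^-5 + 50*A^-9 + 6*A^-13
  A^-7 * (4*d + 5*d^3) = -5*A^-1 - 19*A^-5 - 19*A^-9 - 5*A^-13
  A^-9 * (d^2) = A^-5 + 2*A^-9 + A^-13
Summing the groups: <K> = -A^15 + A^11 - 2*A^7 + 2*A^3 - 2*A^-1 + 2*A^-5 - 2*A^-9 + A^-13
Normalise by the writhe: (-A^3)^(-w) = (-A^3)^(-5) = -A^-15, so f(A) = -A^-15 * <K> = 1 - A^-4 + 2*A^-8 - 2*A^-12 + 2*A^-16 - 2*A^-20 + 2*A^-24 - A^-28.
Substitute A = t^(-1/4), i.e. A^e → t^(-e/4): V(t) = -t^7 + 2*t^6 - 2*t^5 + 2*t^4 - 2*t^3 + 2*t^2 - t + 1

Answer: -t^7 + 2*t^6 - 2*t^5 + 2*t^4 - 2*t^3 + 2*t^2 - t + 1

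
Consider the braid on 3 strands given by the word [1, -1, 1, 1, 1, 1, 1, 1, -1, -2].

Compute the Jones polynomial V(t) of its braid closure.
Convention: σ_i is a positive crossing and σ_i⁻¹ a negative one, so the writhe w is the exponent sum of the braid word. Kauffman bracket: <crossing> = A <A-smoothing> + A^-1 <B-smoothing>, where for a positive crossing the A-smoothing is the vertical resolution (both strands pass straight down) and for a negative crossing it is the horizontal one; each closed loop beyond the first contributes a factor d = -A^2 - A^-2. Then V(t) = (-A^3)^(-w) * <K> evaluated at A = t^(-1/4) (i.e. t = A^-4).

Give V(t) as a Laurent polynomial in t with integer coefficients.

The presented braid s1 s1^-1 s1 s1 s1 s1 s1 s1 s1^-1 s2^-1 on 3 strands reduces by inverse Markov moves (closure unchanged at each step):
  Destabilize: the word has the form β·s2^-1 where s2^-1 occurs only as the final letter (β ∈ B_2); drop it and the last strand → 2 strands.
  Deconjugate: the word is γ·β·γ⁻¹ with γ = s1 s1^-1 (prefix) and γ⁻¹ = s1 s1^-1 (suffix); strip both.
Reduced to β = s1 s1 s1 s1 s1 on 2 strands, 5 crossings.
Compute on β:
Braid: s1 s1 s1 s1 s1 on 2 strands, 5 crossings.
Writhe w = (#positive) - (#negative) = 5 - 0 = 5.
Computing the Kauffman bracket via state sum. There are 2^5 = 32 states.
Smooth each crossing (0=||, 1=⌣⌢); contribution A^(Σ sign_k(1-2s_k)) * d^(L-1).
  state 00000: A-exp=+5, loops=2, term = A^5 * d^1
  state 00001: A-exp=+3, loops=1, term = A^3 * d^0
  state 00010: A-exp=+3, loops=1, term = A^3 * d^0
  state 00011: A-exp=+1, loops=2, term = A^1 * d^1
  state 00100: A-exp=+3, loops=1, term = A^3 * d^0
  state 00101: A-exp=+1, loops=2, term = A^1 * d^1
  state 00110: A-exp=+1, loops=2, term = A^1 * d^1
  state 00111: A-exp=-1, loops=3, term = A^-1 * d^2
  state 01000: A-exp=+3, loops=1, term = A^3 * d^0
  state 01001: A-exp=+1, loops=2, term = A^1 * d^1
  state 01010: A-exp=+1, loops=2, term = A^1 * d^1
  state 01011: A-exp=-1, loops=3, term = A^-1 * d^2
  state 01100: A-exp=+1, loops=2, term = A^1 * d^1
  state 01101: A-exp=-1, loops=3, term = A^-1 * d^2
  state 01110: A-exp=-1, loops=3, term = A^-1 * d^2
  state 01111: A-exp=-3, loops=4, term = A^-3 * d^3
  state 10000: A-exp=+3, loops=1, term = A^3 * d^0
  state 10001: A-exp=+1, loops=2, term = A^1 * d^1
  state 10010: A-exp=+1, loops=2, term = A^1 * d^1
  state 10011: A-exp=-1, loops=3, term = A^-1 * d^2
  state 10100: A-exp=+1, loops=2, term = A^1 * d^1
  state 10101: A-exp=-1, loops=3, term = A^-1 * d^2
  state 10110: A-exp=-1, loops=3, term = A^-1 * d^2
  state 10111: A-exp=-3, loops=4, term = A^-3 * d^3
  state 11000: A-exp=+1, loops=2, term = A^1 * d^1
  state 11001: A-exp=-1, loops=3, term = A^-1 * d^2
  state 11010: A-exp=-1, loops=3, term = A^-1 * d^2
  state 11011: A-exp=-3, loops=4, term = A^-3 * d^3
  state 11100: A-exp=-1, loops=3, term = A^-1 * d^2
  state 11101: A-exp=-3, loops=4, term = A^-3 * d^3
  state 11110: A-exp=-3, loops=4, term = A^-3 * d^3
  state 11111: A-exp=-5, loops=5, term = A^-5 * d^4
Collect the terms by A-exponent (count of states per loop number):
Powers of d = -A^2 - A^-2: d^2 = A^4 + 2 + A^-4; d^3 = -A^6 - 3*A^2 - 3*A^-2 - A^-6; d^4 = A^8 + 4*A^4 + 6 + 4*A^-4 + A^-8.
  A^5 * (d) = -A^7 - A^3
  A^3 * (5) = 5*A^3
  A^1 * (10*d) = -10*A^3 - 10*A^-1
  A^-1 * (10*d^2) = 10*A^3 + 20*A^-1 + 10*A^-5
  A^-3 * (5*d^3) = -5*A^3 - 15*A^-1 - 15*A^-5 - 5*A^-9
  A^-5 * (d^4) = A^3 + 4*A^-1 + 6*A^-5 + 4*A^-9 + A^-13
Summing the groups: <K> = -A^7 - A^-1 + A^-5 - A^-9 + A^-13
Normalise by the writhe: (-A^3)^(-w) = (-A^3)^(-5) = -A^-15, so f(A) = -A^-15 * <K> = A^-8 + A^-16 - A^-20 + A^-24 - A^-28.
Substitute A = t^(-1/4), i.e. A^e → t^(-e/4): V(t) = -t^7 + t^6 - t^5 + t^4 + t^2

Answer: -t^7 + t^6 - t^5 + t^4 + t^2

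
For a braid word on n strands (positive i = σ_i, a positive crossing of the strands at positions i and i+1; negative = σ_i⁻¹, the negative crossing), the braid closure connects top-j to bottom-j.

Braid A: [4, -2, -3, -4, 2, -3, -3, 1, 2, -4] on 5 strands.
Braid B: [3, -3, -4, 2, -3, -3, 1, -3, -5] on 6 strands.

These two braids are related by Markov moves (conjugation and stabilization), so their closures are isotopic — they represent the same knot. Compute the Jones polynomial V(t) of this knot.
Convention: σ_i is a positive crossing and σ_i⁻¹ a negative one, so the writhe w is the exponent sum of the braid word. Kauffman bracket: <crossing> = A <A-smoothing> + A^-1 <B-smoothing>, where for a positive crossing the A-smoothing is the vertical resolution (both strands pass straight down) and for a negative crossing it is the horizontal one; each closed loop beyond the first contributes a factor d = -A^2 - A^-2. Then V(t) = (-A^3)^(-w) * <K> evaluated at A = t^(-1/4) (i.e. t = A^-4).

t^-1 + t^-3 - t^-4

Derivation:
Markov-equivalent braids have isotopic closures, hence identical knot invariants. Strip the Markov moves from each word to reach a common short braid β, then compute V(t) once on β.
Braid A: s4 s2^-1 s3^-1 s4^-1 s2 s3^-1 s3^-1 s1 s2 s4^-1 on 5 strands reduces by inverse Markov moves (closure unchanged at each step):
  Deconjugate: the word is γ·β·γ⁻¹ with γ = s4 s2^-1 (prefix) and γ⁻¹ = s2 s4^-1 (suffix); strip both.
Reduced to β = s3^-1 s4^-1 s2 s3^-1 s3^-1 s1 on 5 strands, 6 crossings.
Braid B: s3 s3^-1 s4^-1 s2 s3^-1 s3^-1 s1 s3^-1 s5^-1 on 6 strands reduces by inverse Markov moves (closure unchanged at each step):
  Destabilize: the word has the form β·s5^-1 where s5^-1 occurs only as the final letter (β ∈ B_5); drop it and the last strand → 5 strands.
  Deconjugate: the word is γ·β·γ⁻¹ with γ = s3 (prefix) and γ⁻¹ = s3^-1 (suffix); strip both.
Reduced to β = s3^-1 s4^-1 s2 s3^-1 s3^-1 s1 on 5 strands, 6 crossings.
Both give the same β = s3^-1 s4^-1 s2 s3^-1 s3^-1 s1 on 5 strands, so one state sum suffices:
Braid: s3^-1 s4^-1 s2 s3^-1 s3^-1 s1 on 5 strands, 6 crossings.
Writhe w = (#positive) - (#negative) = 2 - 4 = -2.
Computing the Kauffman bracket via state sum. There are 2^6 = 64 states.
For each crossing: s=0 is the vertical smoothing, s=1 horizontal. Crossing k contributes A^(sign_k * (1 - 2*s_k)); loop factor d = -A^2 - A^-2.
Tabulate the states by total A-exponent and number of loops L (A-exp: L × count):
  A^6: L=5 ×1
  A^4: L=4 ×5, L=6 ×1
  A^2: L=3 ×10, L=5 ×5
  A^0: L=2 ×9, L=4 ×11
  A^-2: L=1 ×3, L=3 ×11, L=5 ×1
  A^-4: L=2 ×4, L=4 ×2
  A^-6: L=3 ×1
Each group contributes A^e * Σ count * d^(L-1):
Powers of d = -A^2 - A^-2: d^2 = A^4 + 2 + A^-4; d^3 = -A^6 - 3*A^2 - 3*A^-2 - A^-6; d^4 = A^8 + 4*A^4 + 6 + 4*A^-4 + A^-8; d^5 = -A^10 - 5*A^6 - 10*A^2 - 10*A^-2 - 5*A^-6 - A^-10.
  A^6 * (d^4) = A^14 + 4*A^10 + 6*A^6 + 4*A^2 + A^-2
  A^4 * (5*d^3 + d^5) = -A^14 - 10*A^10 - 25*A^6 - 25*A^2 - 10*A^-2 - A^-6
  A^2 * (10*d^2 + 5*d^4) = 5*A^10 + 30*A^6 + 50*A^2 + 30*A^-2 + 5*A^-6
  A^0 * (9*d + 11*d^3) = -11*A^6 - 42*A^2 - 42*A^-2 - 11*A^-6
  A^-2 * (3 + 11*d^2 + d^4) = A^6 + 15*A^2 + 31*A^-2 + 15*A^-6 + A^-10
  A^-4 * (4*d + 2*d^3) = -2*A^2 - 10*A^-2 - 10*A^-6 - 2*A^-10
  A^-6 * (d^2) = A^-2 + 2*A^-6 + A^-10
Summing the groups: <K> = -A^10 + A^6 + A^-2
Normalise by the writhe: (-A^3)^(-w) = (-A^3)^(2) = A^6, so f(A) = A^6 * <K> = -A^16 + A^12 + A^4.
Substitute A = t^(-1/4), i.e. A^e → t^(-e/4): V(t) = t^-1 + t^-3 - t^-4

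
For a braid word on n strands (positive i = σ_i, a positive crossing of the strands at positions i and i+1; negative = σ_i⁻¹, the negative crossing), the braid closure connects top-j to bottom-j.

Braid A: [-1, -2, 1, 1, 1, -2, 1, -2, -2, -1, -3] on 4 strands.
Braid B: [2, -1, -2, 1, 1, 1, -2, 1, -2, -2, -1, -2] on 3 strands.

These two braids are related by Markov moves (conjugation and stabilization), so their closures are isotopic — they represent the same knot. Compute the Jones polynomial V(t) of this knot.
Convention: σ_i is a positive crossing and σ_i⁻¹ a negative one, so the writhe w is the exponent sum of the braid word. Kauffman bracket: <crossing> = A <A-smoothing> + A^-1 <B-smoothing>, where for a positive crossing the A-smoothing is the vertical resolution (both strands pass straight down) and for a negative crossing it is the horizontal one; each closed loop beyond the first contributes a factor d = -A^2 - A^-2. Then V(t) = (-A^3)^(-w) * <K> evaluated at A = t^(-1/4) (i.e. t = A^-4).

Markov-equivalent braids have isotopic closures, hence identical knot invariants. Strip the Markov moves from each word to reach a common short braid β, then compute V(t) once on β.
Braid A: s1^-1 s2^-1 s1 s1 s1 s2^-1 s1 s2^-1 s2^-1 s1^-1 s3^-1 on 4 strands reduces by inverse Markov moves (closure unchanged at each step):
  Destabilize: the word has the form β·s3^-1 where s3^-1 occurs only as the final letter (β ∈ B_3); drop it and the last strand → 3 strands.
Reduced to β = s1^-1 s2^-1 s1 s1 s1 s2^-1 s1 s2^-1 s2^-1 s1^-1 on 3 strands, 10 crossings.
Braid B: s2 s1^-1 s2^-1 s1 s1 s1 s2^-1 s1 s2^-1 s2^-1 s1^-1 s2^-1 on 3 strands reduces by inverse Markov moves (closure unchanged at each step):
  Deconjugate: the word is γ·β·γ⁻¹ with γ = s2 (prefix) and γ⁻¹ = s2^-1 (suffix); strip both.
Reduced to β = s1^-1 s2^-1 s1 s1 s1 s2^-1 s1 s2^-1 s2^-1 s1^-1 on 3 strands, 10 crossings.
Both give the same β = s1^-1 s2^-1 s1 s1 s1 s2^-1 s1 s2^-1 s2^-1 s1^-1 on 3 strands, so one state sum suffices:
Braid: s1^-1 s2^-1 s1 s1 s1 s2^-1 s1 s2^-1 s2^-1 s1^-1 on 3 strands, 10 crossings.
Writhe w = (#positive) - (#negative) = 4 - 6 = -2.
State-sum expansion of <K>. There are 2^10 = 1024 states.
For each crossing: s=0 is the vertical smoothing, s=1 horizontal. Crossing k contributes A^(sign_k * (1 - 2*s_k)); loop factor d = -A^2 - A^-2.
Tabulate the states by total A-exponent and number of loops L (A-exp: L × count):
  A^10: L=5 ×1
  A^8: L=4 ×10
  A^6: L=3 ×38, L=5 ×7
  A^4: L=2 ×67, L=4 ×49, L=6 ×4
  A^2: L=1 ×46, L=3 ×130, L=5 ×33, L=7 ×1
  A^0: L=2 ×131, L=4 ×110, L=6 ×11
  A^-2: L=1 ×25, L=3 ×133, L=5 ×51, L=7 ×1
  A^-4: L=2 ×37, L=4 ×72, L=6 ×11
  A^-6: L=3 ×25, L=5 ×19, L=7 ×1
  A^-8: L=4 ×8, L=6 ×2
  A^-10: L=5 ×1
Each group contributes A^e * Σ count * d^(L-1):
Powers of d = -A^2 - A^-2: d^2 = A^4 + 2 + A^-4; d^3 = -A^6 - 3*A^2 - 3*A^-2 - A^-6; d^4 = A^8 + 4*A^4 + 6 + 4*A^-4 + A^-8; d^5 = -A^10 - 5*A^6 - 10*A^2 - 10*A^-2 - 5*A^-6 - A^-10; d^6 = A^12 + 6*A^8 + 15*A^4 + 20 + 15*A^-4 + 6*A^-8 + A^-12.
  A^10 * (d^4) = A^18 + 4*A^14 + 6*A^10 + 4*A^6 + A^2
  A^8 * (10*d^3) = -10*A^14 - 30*A^10 - 30*A^6 - 10*A^2
  A^6 * (38*d^2 + 7*d^4) = 7*A^14 + 66*A^10 + 118*A^6 + 66*A^2 + 7*A^-2
  A^4 * (67*d + 49*d^3 + 4*d^5) = -4*A^14 - 69*A^10 - 254*A^6 - 254*A^2 - 69*A^-2 - 4*A^-6
  A^2 * (46 + 130*d^2 + 33*d^4 + d^6) = A^14 + 39*A^10 + 277*A^6 + 524*A^2 + 277*A^-2 + 39*A^-6 + A^-10
  A^0 * (131*d + 110*d^3 + 11*d^5) = -11*A^10 - 165*A^6 - 571*A^2 - 571*A^-2 - 165*A^-6 - 11*A^-10
  A^-2 * (25 + 133*d^2 + 51*d^4 + d^6) = A^10 + 57*A^6 + 352*A^2 + 617*A^-2 + 352*A^-6 + 57*A^-10 + A^-14
  A^-4 * (37*d + 72*d^3 + 11*d^5) = -11*A^6 - 127*A^2 - 363*A^-2 - 363*A^-6 - 127*A^-10 - 11*A^-14
  A^-6 * (25*d^2 + 19*d^4 + d^6) = A^6 + 25*A^2 + 116*A^-2 + 184*A^-6 + 116*A^-10 + 25*A^-14 + A^-18
  A^-8 * (8*d^3 + 2*d^5) = -2*A^2 - 18*A^-2 - 44*A^-6 - 44*A^-10 - 18*A^-14 - 2*A^-18
  A^-10 * (d^4) = A^-2 + 4*A^-6 + 6*A^-10 + 4*A^-14 + A^-18
Summing the groups: <K> = A^18 - 2*A^14 + 2*A^10 - 3*A^6 + 4*A^2 - 3*A^-2 + 3*A^-6 - 2*A^-10 + A^-14
Normalise by the writhe: (-A^3)^(-w) = (-A^3)^(2) = A^6, so f(A) = A^6 * <K> = A^24 - 2*A^20 + 2*A^16 - 3*A^12 + 4*A^8 - 3*A^4 + 3 - 2*A^-4 + A^-8.
Substitute A = t^(-1/4), i.e. A^e → t^(-e/4): V(t) = t^2 - 2*t + 3 - 3*t^-1 + 4*t^-2 - 3*t^-3 + 2*t^-4 - 2*t^-5 + t^-6

Answer: t^2 - 2*t + 3 - 3*t^-1 + 4*t^-2 - 3*t^-3 + 2*t^-4 - 2*t^-5 + t^-6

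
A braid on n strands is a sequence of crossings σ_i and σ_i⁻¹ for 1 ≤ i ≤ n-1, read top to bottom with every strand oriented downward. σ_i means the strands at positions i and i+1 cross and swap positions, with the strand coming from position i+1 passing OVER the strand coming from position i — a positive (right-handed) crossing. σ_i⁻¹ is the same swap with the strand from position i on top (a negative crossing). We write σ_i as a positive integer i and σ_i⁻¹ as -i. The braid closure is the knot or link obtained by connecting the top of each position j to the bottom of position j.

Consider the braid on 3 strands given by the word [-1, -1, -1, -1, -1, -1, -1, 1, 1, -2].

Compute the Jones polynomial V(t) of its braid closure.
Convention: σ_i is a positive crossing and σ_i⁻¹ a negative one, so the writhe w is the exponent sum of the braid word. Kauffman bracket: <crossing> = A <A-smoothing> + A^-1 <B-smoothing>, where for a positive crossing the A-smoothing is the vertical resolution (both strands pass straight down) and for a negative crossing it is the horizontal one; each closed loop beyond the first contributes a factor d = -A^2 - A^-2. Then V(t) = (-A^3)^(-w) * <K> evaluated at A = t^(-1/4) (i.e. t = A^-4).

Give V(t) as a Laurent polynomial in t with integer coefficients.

t^-2 + t^-4 - t^-5 + t^-6 - t^-7

Derivation:
The presented braid s1^-1 s1^-1 s1^-1 s1^-1 s1^-1 s1^-1 s1^-1 s1 s1 s2^-1 on 3 strands reduces by inverse Markov moves (closure unchanged at each step):
  Destabilize: the word has the form β·s2^-1 where s2^-1 occurs only as the final letter (β ∈ B_2); drop it and the last strand → 2 strands.
  Deconjugate: the word is γ·β·γ⁻¹ with γ = s1^-1 (prefix) and γ⁻¹ = s1 (suffix); strip both.
  Deconjugate: the word is γ·β·γ⁻¹ with γ = s1^-1 (prefix) and γ⁻¹ = s1 (suffix); strip both.
Reduced to β = s1^-1 s1^-1 s1^-1 s1^-1 s1^-1 on 2 strands, 5 crossings.
Compute on β:
Braid: s1^-1 s1^-1 s1^-1 s1^-1 s1^-1 on 2 strands, 5 crossings.
Writhe w = (#positive) - (#negative) = 0 - 5 = -5.
Enumerate smoothing states for the bracket polynomial. There are 2^5 = 32 states.
Smooth each crossing (0=||, 1=⌣⌢); contribution A^(Σ sign_k(1-2s_k)) * d^(L-1).
  state 00000: A-exp=-5, loops=2, term = A^-5 * d^1
  state 00001: A-exp=-3, loops=1, term = A^-3 * d^0
  state 00010: A-exp=-3, loops=1, term = A^-3 * d^0
  state 00011: A-exp=-1, loops=2, term = A^-1 * d^1
  state 00100: A-exp=-3, loops=1, term = A^-3 * d^0
  state 00101: A-exp=-1, loops=2, term = A^-1 * d^1
  state 00110: A-exp=-1, loops=2, term = A^-1 * d^1
  state 00111: A-exp=+1, loops=3, term = A^1 * d^2
  state 01000: A-exp=-3, loops=1, term = A^-3 * d^0
  state 01001: A-exp=-1, loops=2, term = A^-1 * d^1
  state 01010: A-exp=-1, loops=2, term = A^-1 * d^1
  state 01011: A-exp=+1, loops=3, term = A^1 * d^2
  state 01100: A-exp=-1, loops=2, term = A^-1 * d^1
  state 01101: A-exp=+1, loops=3, term = A^1 * d^2
  state 01110: A-exp=+1, loops=3, term = A^1 * d^2
  state 01111: A-exp=+3, loops=4, term = A^3 * d^3
  state 10000: A-exp=-3, loops=1, term = A^-3 * d^0
  state 10001: A-exp=-1, loops=2, term = A^-1 * d^1
  state 10010: A-exp=-1, loops=2, term = A^-1 * d^1
  state 10011: A-exp=+1, loops=3, term = A^1 * d^2
  state 10100: A-exp=-1, loops=2, term = A^-1 * d^1
  state 10101: A-exp=+1, loops=3, term = A^1 * d^2
  state 10110: A-exp=+1, loops=3, term = A^1 * d^2
  state 10111: A-exp=+3, loops=4, term = A^3 * d^3
  state 11000: A-exp=-1, loops=2, term = A^-1 * d^1
  state 11001: A-exp=+1, loops=3, term = A^1 * d^2
  state 11010: A-exp=+1, loops=3, term = A^1 * d^2
  state 11011: A-exp=+3, loops=4, term = A^3 * d^3
  state 11100: A-exp=+1, loops=3, term = A^1 * d^2
  state 11101: A-exp=+3, loops=4, term = A^3 * d^3
  state 11110: A-exp=+3, loops=4, term = A^3 * d^3
  state 11111: A-exp=+5, loops=5, term = A^5 * d^4
Collect the terms by A-exponent (count of states per loop number):
Powers of d = -A^2 - A^-2: d^2 = A^4 + 2 + A^-4; d^3 = -A^6 - 3*A^2 - 3*A^-2 - A^-6; d^4 = A^8 + 4*A^4 + 6 + 4*A^-4 + A^-8.
  A^5 * (d^4) = A^13 + 4*A^9 + 6*A^5 + 4*A + A^-3
  A^3 * (5*d^3) = -5*A^9 - 15*A^5 - 15*A - 5*A^-3
  A^1 * (10*d^2) = 10*A^5 + 20*A + 10*A^-3
  A^-1 * (10*d) = -10*A - 10*A^-3
  A^-3 * (5) = 5*A^-3
  A^-5 * (d) = -A^-3 - A^-7
Summing the groups: <K> = A^13 - A^9 + A^5 - A - A^-7
Normalise by the writhe: (-A^3)^(-w) = (-A^3)^(5) = -A^15, so f(A) = -A^15 * <K> = -A^28 + A^24 - A^20 + A^16 + A^8.
Substitute A = t^(-1/4), i.e. A^e → t^(-e/4): V(t) = t^-2 + t^-4 - t^-5 + t^-6 - t^-7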